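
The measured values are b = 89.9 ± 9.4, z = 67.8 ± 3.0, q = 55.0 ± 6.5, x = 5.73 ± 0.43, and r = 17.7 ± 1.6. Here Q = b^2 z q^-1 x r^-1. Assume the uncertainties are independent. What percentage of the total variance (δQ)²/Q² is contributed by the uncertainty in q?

19.0%

(δQ/Q)² = (2·δb/b)² + (1·δz/z)² + (-1·δq/q)² + (1·δx/x)² + (-1·δr/r)²
  b term: (2×0.105)² = 0.0437
  z term: (1×0.0442)² = 0.00196
  q term: (-1×0.118)² = 0.0140
  x term: (1×0.0750)² = 0.00563
  r term: (-1×0.0904)² = 0.00817
Total = 0.0735. Share from q = 0.0140/0.0735 = 0.190.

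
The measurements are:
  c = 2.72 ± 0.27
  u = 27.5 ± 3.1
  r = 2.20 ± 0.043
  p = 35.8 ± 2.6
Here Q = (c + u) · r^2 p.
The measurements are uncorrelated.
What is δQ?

691

Let w = c + u = 30.2. δw = √(δc² + δu²) = √(0.0729 + 9.61) = 3.11, so δw/w = 0.103.
Q is then a monomial in w, r, p:
δQ/Q = √((δw/w)² + (2·δr/r)² + (1·δp/p)²) = √(0.0106 + 0.00153 + 0.00527) = 0.132
Q = 5240, so δQ = 0.132 × 5240 = 691.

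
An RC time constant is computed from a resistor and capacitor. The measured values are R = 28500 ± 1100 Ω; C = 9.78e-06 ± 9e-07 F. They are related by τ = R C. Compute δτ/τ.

0.0998

τ is a product of powers, so relative uncertainties combine in quadrature:
  (1·δR/R)² = (1×0.0386)² = 0.00149;  (1·δC/C)² = (1×0.0920)² = 0.00847
δτ/τ = √(0.00996) = 0.0998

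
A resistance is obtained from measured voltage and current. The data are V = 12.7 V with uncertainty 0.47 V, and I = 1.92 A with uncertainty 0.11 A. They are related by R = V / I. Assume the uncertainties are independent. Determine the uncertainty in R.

0.451 Ω

Each factor contributes (exponent × relative error)² to (δR/R)²:
  (1·δV/V)² = (1×0.0370)² = 0.00137;  (-1·δI/I)² = (-1×0.0573)² = 0.00328
δR/R = √(0.00465) = 0.0682
R = 6.61 Ω, so δR = 0.0682 × 6.61 = 0.451 Ω.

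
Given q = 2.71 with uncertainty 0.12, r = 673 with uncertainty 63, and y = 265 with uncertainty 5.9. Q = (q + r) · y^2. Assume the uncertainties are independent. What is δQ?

Let u = q + r = 676. δu = √(δq² + δr²) = √(0.0144 + 3970) = 63.0, so δu/u = 0.0932.
Q is then a monomial in u, y:
δQ/Q = √((δu/u)² + (2·δy/y)²) = √(0.00869 + 0.00198) = 0.103
Q = 4.75e+07, so δQ = 0.103 × 4.75e+07 = 4.9e+06.

4.9e+06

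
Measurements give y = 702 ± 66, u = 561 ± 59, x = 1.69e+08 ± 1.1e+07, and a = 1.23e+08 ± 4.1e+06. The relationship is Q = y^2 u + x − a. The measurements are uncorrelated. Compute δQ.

Let p = y^2·u = 2.76e+08. δp/p = √((2·δy/y)² + (1·δu/u)²) = √(0.0354 + 0.0111) = 0.215, so δp = 5.96e+07.
Q = p + x − a: δQ = √(δp² + δx² + δa²) = √(3.55e+15 + 1.21e+14 + 1.68e+13) = 6.07e+07

6.07e+07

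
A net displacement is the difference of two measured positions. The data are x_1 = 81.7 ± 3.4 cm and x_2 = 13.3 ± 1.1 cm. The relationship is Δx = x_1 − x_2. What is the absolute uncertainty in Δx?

Δx is a linear combination, so absolute uncertainties add in quadrature:
  (δx_1)² = 11.6;  (δx_2)² = 1.21
δΔx = √(12.8) = 3.57 cm

3.57 cm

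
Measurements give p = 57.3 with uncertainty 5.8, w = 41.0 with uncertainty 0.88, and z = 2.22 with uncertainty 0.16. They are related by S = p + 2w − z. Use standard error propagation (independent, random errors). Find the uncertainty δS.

S is a linear combination, so absolute uncertainties add in quadrature:
  (δp)² = 33.6;  (2·δw)² = 3.10;  (δz)² = 0.0256
δS = √(36.8) = 6.06

6.06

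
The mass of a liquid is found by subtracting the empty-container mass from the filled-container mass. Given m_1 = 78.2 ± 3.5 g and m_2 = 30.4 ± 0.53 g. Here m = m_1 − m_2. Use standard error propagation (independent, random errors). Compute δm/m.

0.0741

Absolute uncertainties add in quadrature for a linear combination:
  (δm_1)² = 12.2;  (δm_2)² = 0.281
δm = √(12.5) = 3.54 g
m = 47.8 g, so δm/m = 3.54/47.8 = 0.0741.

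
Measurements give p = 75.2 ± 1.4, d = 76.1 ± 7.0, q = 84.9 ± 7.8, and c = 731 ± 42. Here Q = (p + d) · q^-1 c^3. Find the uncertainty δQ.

1.4e+08

Let u = p + d = 151. δu = √(δp² + δd²) = √(1.96 + 49.0) = 7.14, so δu/u = 0.0472.
Q is then a monomial in u, q, c:
δQ/Q = √((δu/u)² + (-1·δq/q)² + (3·δc/c)²) = √(0.00223 + 0.00844 + 0.0297) = 0.201
Q = 6.96e+08, so δQ = 0.201 × 6.96e+08 = 1.4e+08.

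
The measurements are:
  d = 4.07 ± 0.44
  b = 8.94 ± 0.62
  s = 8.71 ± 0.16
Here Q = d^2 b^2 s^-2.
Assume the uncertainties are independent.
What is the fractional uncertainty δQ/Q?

0.259

Each factor contributes (exponent × relative error)² to (δQ/Q)²:
  (2·δd/d)² = (2×0.108)² = 0.0467;  (2·δb/b)² = (2×0.0694)² = 0.0192;  (-2·δs/s)² = (-2×0.0184)² = 0.00135
δQ/Q = √(0.0673) = 0.259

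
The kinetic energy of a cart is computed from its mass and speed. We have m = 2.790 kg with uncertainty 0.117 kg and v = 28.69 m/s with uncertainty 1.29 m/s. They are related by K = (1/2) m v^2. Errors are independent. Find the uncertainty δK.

For a monomial K ∝ m, v^2, fractional errors add in quadrature:
  (1·δm/m)² = (1×0.0419)² = 0.00176;  (2·δv/v)² = (2×0.0450)² = 0.00809
δK/K = √(0.00985) = 0.0992
K = 1148 J, so δK = 0.0992 × 1148 = 114 J.

114 J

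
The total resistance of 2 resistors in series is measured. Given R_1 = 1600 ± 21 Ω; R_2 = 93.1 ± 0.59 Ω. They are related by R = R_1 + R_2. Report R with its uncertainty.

1690 ± 21.0 Ω

Absolute uncertainties add in quadrature for a linear combination:
  (δR_1)² = 441;  (δR_2)² = 0.348
δR = √(441) = 21.0 Ω
R = 1690 Ω.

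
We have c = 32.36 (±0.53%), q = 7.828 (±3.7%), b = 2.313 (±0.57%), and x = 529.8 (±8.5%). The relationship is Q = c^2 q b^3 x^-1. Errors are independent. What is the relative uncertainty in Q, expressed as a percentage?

9.49%

Each factor contributes (exponent × relative error)² to (δQ/Q)²:
  (2·δc/c)² = (2×0.00530)² = 0.000112;  (1·δq/q)² = (1×0.0370)² = 0.00137;  (3·δb/b)² = (3×0.00570)² = 0.000292;  (-1·δx/x)² = (-1×0.0850)² = 0.00723
δQ/Q = √(0.00900) = 0.0949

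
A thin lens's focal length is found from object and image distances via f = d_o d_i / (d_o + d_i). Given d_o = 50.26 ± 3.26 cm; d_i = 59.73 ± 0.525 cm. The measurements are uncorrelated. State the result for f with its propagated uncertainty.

27.29 ± 0.968 cm

∂f/∂d_o = (d_i/(d_o+d_i))² = 0.295;  ∂f/∂d_i = (d_o/(d_o+d_i))² = 0.209
δf = √((∂f/∂d_o · δd_o)² + (∂f/∂d_i · δd_i)²) = √(0.924 + 0.0120) = 0.968 cm
f = 27.29 cm.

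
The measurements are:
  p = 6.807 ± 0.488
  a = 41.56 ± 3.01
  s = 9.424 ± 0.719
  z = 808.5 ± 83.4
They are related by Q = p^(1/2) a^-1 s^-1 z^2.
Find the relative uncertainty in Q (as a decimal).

Each factor contributes (exponent × relative error)² to (δQ/Q)²:
  (½·δp/p)² = (0.5×0.0717)² = 0.00128;  (-1·δa/a)² = (-1×0.0724)² = 0.00525;  (-1·δs/s)² = (-1×0.0763)² = 0.00582;  (2·δz/z)² = (2×0.103)² = 0.0426
δQ/Q = √(0.0549) = 0.234

0.234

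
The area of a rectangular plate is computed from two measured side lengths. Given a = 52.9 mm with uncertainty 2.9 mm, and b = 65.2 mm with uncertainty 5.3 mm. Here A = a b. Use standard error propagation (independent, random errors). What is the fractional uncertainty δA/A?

0.0980

For a monomial A ∝ a, b, fractional errors add in quadrature:
  (1·δa/a)² = (1×0.0548)² = 0.00301;  (1·δb/b)² = (1×0.0813)² = 0.00661
δA/A = √(0.00961) = 0.0980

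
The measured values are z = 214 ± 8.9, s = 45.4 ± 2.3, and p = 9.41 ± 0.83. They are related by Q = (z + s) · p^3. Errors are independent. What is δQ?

57700

Let u = z + s = 259. δu = √(δz² + δs²) = √(79.2 + 5.29) = 9.19, so δu/u = 0.0354.
Q is then a monomial in u, p:
δQ/Q = √((δu/u)² + (3·δp/p)²) = √(0.00126 + 0.0700) = 0.267
Q = 2.16e+05, so δQ = 0.267 × 2.16e+05 = 57700.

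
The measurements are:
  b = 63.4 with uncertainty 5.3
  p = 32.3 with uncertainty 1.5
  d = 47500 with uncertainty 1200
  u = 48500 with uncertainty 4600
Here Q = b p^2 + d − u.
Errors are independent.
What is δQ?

Let w = b·p^2 = 66100. δw/w = √((1·δb/b)² + (2·δp/p)²) = √(0.00699 + 0.00863) = 0.125, so δw = 8270.
Q = w + d − u: δQ = √(δw² + δd² + δu²) = √(6.83e+07 + 1.44e+06 + 2.12e+07) = 9540

9540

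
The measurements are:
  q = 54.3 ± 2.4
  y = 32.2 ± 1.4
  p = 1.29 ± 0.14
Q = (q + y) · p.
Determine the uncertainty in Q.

Let u = q + y = 86.5. δu = √(δq² + δy²) = √(5.76 + 1.96) = 2.78, so δu/u = 0.0321.
Q is then a monomial in u, p:
δQ/Q = √((δu/u)² + (1·δp/p)²) = √(0.00103 + 0.0118) = 0.113
Q = 112, so δQ = 0.113 × 112 = 12.6.

12.6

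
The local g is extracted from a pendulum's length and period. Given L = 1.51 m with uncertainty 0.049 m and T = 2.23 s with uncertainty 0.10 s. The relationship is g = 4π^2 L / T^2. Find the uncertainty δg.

1.14 m/s^2

g is a product of powers, so relative uncertainties combine in quadrature:
  (1·δL/L)² = (1×0.0325)² = 0.00105;  (-2·δT/T)² = (-2×0.0448)² = 0.00804
δg/g = √(0.00910) = 0.0954
g = 12.0 m/s^2, so δg = 0.0954 × 12.0 = 1.14 m/s^2.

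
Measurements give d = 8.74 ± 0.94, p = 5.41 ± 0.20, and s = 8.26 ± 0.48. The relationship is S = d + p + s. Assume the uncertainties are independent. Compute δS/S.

For a sum/difference, combine absolute errors in quadrature:
  (δd)² = 0.884;  (δp)² = 0.0400;  (δs)² = 0.230
δS = √(1.15) = 1.07
S = 22.4, so δS/S = 1.07/22.4 = 0.0479.

0.0479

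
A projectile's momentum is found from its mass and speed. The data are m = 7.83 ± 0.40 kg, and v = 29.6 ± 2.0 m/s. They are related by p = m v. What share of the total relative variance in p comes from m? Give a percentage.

36.4%

(δp/p)² = (1·δm/m)² + (1·δv/v)²
  m term: (1×0.0511)² = 0.00261
  v term: (1×0.0676)² = 0.00457
Total = 0.00718. Share from m = 0.00261/0.00718 = 0.364.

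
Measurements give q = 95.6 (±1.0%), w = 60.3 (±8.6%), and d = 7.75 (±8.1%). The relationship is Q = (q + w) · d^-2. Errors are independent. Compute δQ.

0.430

Let u = q + w = 156. δu = √(δq² + δw²) = √(0.914 + 26.9) = 5.27, so δu/u = 0.0338.
Q is then a monomial in u, d:
δQ/Q = √((δu/u)² + (-2·δd/d)²) = √(0.00114 + 0.0262) = 0.165
Q = 2.60, so δQ = 0.165 × 2.60 = 0.430.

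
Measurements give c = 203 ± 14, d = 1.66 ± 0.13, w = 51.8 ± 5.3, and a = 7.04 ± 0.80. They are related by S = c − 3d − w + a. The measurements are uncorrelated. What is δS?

15.0

For a sum/difference, combine absolute errors in quadrature:
  (δc)² = 196;  (3·δd)² = 0.152;  (δw)² = 28.1;  (δa)² = 0.640
δS = √(225) = 15.0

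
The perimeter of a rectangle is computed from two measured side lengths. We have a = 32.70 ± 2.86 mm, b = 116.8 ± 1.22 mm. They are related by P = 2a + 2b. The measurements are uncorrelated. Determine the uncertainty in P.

P is a linear combination, so absolute uncertainties add in quadrature:
  (2·δa)² = 32.7;  (2·δb)² = 5.95
δP = √(38.7) = 6.22 mm

6.22 mm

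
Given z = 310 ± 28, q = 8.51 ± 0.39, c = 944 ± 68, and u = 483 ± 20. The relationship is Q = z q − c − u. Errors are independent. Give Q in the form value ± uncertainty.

Let p = z·q = 2640. δp/p = √((1·δz/z)² + (1·δq/q)²) = √(0.00816 + 0.00210) = 0.101, so δp = 267.
Q = p − c − u: δQ = √(δp² + δc² + δu²) = √(71400 + 4620 + 400) = 276
Q = 1210.

1210 ± 276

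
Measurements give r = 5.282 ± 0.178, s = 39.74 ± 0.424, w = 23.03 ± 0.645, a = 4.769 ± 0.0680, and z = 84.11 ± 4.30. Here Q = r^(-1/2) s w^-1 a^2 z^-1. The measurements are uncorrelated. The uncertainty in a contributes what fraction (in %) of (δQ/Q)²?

(δQ/Q)² = (−½·δr/r)² + (1·δs/s)² + (-1·δw/w)² + (2·δa/a)² + (-1·δz/z)²
  r term: (-0.5×0.0337)² = 0.000284
  s term: (1×0.0107)² = 0.000114
  w term: (-1×0.0280)² = 0.000784
  a term: (2×0.0143)² = 0.000813
  z term: (-1×0.0511)² = 0.00261
Total = 0.00461. Share from a = 0.000813/0.00461 = 0.176.

17.6%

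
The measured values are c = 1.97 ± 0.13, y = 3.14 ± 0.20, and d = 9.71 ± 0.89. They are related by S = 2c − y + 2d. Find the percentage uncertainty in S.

8.95%

For a sum/difference, combine absolute errors in quadrature:
  (2·δc)² = 0.0676;  (δy)² = 0.0400;  (2·δd)² = 3.17
δS = √(3.28) = 1.81
S = 20.2, so δS/S = 1.81/20.2 = 0.0895.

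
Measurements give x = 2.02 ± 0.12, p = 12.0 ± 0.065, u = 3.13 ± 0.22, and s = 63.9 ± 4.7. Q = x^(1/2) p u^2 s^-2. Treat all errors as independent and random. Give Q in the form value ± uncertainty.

0.0409 ± 0.00842

Q is a product of powers, so relative uncertainties combine in quadrature:
  (½·δx/x)² = (0.5×0.0594)² = 0.000882;  (1·δp/p)² = (1×0.00542)² = 2.93e-05;  (2·δu/u)² = (2×0.0703)² = 0.0198;  (-2·δs/s)² = (-2×0.0736)² = 0.0216
δQ/Q = √(0.0423) = 0.206
Q = 0.0409, so δQ = 0.206 × 0.0409 = 0.00842.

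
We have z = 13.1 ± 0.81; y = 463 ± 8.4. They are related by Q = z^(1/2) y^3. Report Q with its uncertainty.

Relative error in a monomial: (δQ/Q)² = Σ (nᵢ · δxᵢ/xᵢ)².
  (½·δz/z)² = (0.5×0.0618)² = 0.000956;  (3·δy/y)² = (3×0.0181)² = 0.00296
δQ/Q = √(0.00392) = 0.0626
Q = 3.59e+08, so δQ = 0.0626 × 3.59e+08 = 2.25e+07.

(3.59 ± 0.225) × 10^8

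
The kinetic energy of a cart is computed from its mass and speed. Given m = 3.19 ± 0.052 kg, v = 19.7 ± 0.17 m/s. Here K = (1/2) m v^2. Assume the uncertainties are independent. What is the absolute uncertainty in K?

Since K is a product/quotient, work with relative uncertainties:
  (1·δm/m)² = (1×0.0163)² = 0.000266;  (2·δv/v)² = (2×0.00863)² = 0.000298
δK/K = √(0.000564) = 0.0237
K = 619 J, so δK = 0.0237 × 619 = 14.7 J.

14.7 J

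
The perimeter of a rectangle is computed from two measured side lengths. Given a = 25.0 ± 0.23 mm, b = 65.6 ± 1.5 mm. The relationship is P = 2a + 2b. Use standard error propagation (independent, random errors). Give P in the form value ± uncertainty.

181 ± 3.04 mm

P is a linear combination, so absolute uncertainties add in quadrature:
  (2·δa)² = 0.212;  (2·δb)² = 9.00
δP = √(9.21) = 3.04 mm
P = 181 mm.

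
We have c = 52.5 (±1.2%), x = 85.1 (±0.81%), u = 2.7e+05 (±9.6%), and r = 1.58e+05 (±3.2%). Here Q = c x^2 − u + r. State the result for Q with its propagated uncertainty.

(2.68 ± 0.275) × 10^5

Let p = c·x^2 = 3.8e+05. δp/p = √((1·δc/c)² + (2·δx/x)²) = √(0.000144 + 0.000262) = 0.0202, so δp = 7670.
Q = p − u + r: δQ = √(δp² + δu² + δr²) = √(5.88e+07 + 6.72e+08 + 2.56e+07) = 27500
Q = 2.68e+05.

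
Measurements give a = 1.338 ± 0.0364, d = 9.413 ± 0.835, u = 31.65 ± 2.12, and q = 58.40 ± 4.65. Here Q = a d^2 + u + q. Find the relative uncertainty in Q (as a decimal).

Let p = a·d^2 = 118.6. δp/p = √((1·δa/a)² + (2·δd/d)²) = √(0.000740 + 0.0315) = 0.179, so δp = 21.3.
Q = p + u + q: δQ = √(δp² + δu² + δq²) = √(453 + 4.49 + 21.6) = 21.9
Q = 208.6, so δQ/Q = 21.9/208.6 = 0.105.

0.105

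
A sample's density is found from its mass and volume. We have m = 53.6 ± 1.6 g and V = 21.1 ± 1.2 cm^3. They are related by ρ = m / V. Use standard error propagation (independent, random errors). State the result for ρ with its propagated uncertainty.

2.54 ± 0.163 g/cm^3

Products/powers → add relative errors in quadrature, weighted by exponent:
  (1·δm/m)² = (1×0.0299)² = 0.000891;  (-1·δV/V)² = (-1×0.0569)² = 0.00323
δρ/ρ = √(0.00413) = 0.0642
ρ = 2.54 g/cm^3, so δρ = 0.0642 × 2.54 = 0.163 g/cm^3.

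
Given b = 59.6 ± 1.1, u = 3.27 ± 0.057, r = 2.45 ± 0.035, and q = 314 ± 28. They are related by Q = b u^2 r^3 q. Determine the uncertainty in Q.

Since Q is a product/quotient, work with relative uncertainties:
  (1·δb/b)² = (1×0.0185)² = 0.000341;  (2·δu/u)² = (2×0.0174)² = 0.00122;  (3·δr/r)² = (3×0.0143)² = 0.00184;  (1·δq/q)² = (1×0.0892)² = 0.00795
δQ/Q = √(0.0113) = 0.107
Q = 2.94e+06, so δQ = 0.107 × 2.94e+06 = 3.13e+05.

3.13e+05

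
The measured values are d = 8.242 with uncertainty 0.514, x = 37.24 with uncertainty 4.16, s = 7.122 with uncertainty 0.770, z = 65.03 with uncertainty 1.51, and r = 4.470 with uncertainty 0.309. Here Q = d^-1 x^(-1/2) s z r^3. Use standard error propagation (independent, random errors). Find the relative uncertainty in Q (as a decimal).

0.249

Relative error in a monomial: (δQ/Q)² = Σ (nᵢ · δxᵢ/xᵢ)².
  (-1·δd/d)² = (-1×0.0624)² = 0.00389;  (−½·δx/x)² = (-0.5×0.112)² = 0.00312;  (1·δs/s)² = (1×0.108)² = 0.0117;  (1·δz/z)² = (1×0.0232)² = 0.000539;  (3·δr/r)² = (3×0.0691)² = 0.0430
δQ/Q = √(0.0622) = 0.249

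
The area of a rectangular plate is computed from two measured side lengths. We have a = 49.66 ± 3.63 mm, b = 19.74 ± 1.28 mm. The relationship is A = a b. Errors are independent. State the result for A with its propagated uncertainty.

980.3 ± 95.8 mm^2

Relative error in a monomial: (δA/A)² = Σ (nᵢ · δxᵢ/xᵢ)².
  (1·δa/a)² = (1×0.0731)² = 0.00534;  (1·δb/b)² = (1×0.0648)² = 0.00420
δA/A = √(0.00955) = 0.0977
A = 980.3 mm^2, so δA = 0.0977 × 980.3 = 95.8 mm^2.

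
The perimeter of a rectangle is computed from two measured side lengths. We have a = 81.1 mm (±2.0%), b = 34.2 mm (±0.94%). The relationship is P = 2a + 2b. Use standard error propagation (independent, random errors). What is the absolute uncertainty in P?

Each term contributes (cᵢ δxᵢ)² to (δP)²:
  (2·δa)² = 10.5;  (2·δb)² = 0.413
δP = √(10.9) = 3.31 mm

3.31 mm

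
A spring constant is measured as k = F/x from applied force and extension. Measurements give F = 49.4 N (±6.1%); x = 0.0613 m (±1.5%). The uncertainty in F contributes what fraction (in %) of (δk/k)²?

94.3%

(δk/k)² = (1·δF/F)² + (-1·δx/x)²
  F term: (1×0.0610)² = 0.00372
  x term: (-1×0.0150)² = 0.000225
Total = 0.00395. Share from F = 0.00372/0.00395 = 0.943.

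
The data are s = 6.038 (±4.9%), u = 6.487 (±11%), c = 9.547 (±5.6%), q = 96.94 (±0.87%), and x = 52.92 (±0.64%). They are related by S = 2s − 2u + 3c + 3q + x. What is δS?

Each term contributes (cᵢ δxᵢ)² to (δS)²:
  (2·δs)² = 0.350;  (2·δu)² = 2.04;  (3·δc)² = 2.57;  (3·δq)² = 6.40;  (δx)² = 0.115
δS = √(11.5) = 3.39

3.39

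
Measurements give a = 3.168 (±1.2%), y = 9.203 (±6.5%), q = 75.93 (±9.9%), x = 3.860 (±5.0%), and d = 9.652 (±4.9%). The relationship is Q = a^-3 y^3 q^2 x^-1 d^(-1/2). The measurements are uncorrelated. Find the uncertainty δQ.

Since Q is a product/quotient, work with relative uncertainties:
  (-3·δa/a)² = (-3×0.0120)² = 0.00130;  (3·δy/y)² = (3×0.0650)² = 0.0380;  (2·δq/q)² = (2×0.0990)² = 0.0392;  (-1·δx/x)² = (-1×0.0500)² = 0.00250;  (−½·δd/d)² = (-0.5×0.0490)² = 0.000600
δQ/Q = √(0.0816) = 0.286
Q = 11790, so δQ = 0.286 × 11790 = 3370.

3370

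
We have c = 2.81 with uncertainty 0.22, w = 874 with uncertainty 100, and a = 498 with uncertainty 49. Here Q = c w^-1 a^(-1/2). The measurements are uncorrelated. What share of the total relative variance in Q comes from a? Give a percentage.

(δQ/Q)² = (1·δc/c)² + (-1·δw/w)² + (−½·δa/a)²
  c term: (1×0.0783)² = 0.00613
  w term: (-1×0.114)² = 0.0131
  a term: (-0.5×0.0984)² = 0.00242
Total = 0.0216. Share from a = 0.00242/0.0216 = 0.112.

11.2%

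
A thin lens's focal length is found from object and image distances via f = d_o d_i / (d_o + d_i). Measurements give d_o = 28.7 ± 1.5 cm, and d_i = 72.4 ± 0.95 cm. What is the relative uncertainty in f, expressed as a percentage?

3.76%

∂f/∂d_o = (d_i/(d_o+d_i))² = 0.513;  ∂f/∂d_i = (d_o/(d_o+d_i))² = 0.0806
δf = √((∂f/∂d_o · δd_o)² + (∂f/∂d_i · δd_i)²) = √(0.592 + 0.00586) = 0.773 cm
f = 20.6 cm, so δf/f = 0.773/20.6 = 0.0376.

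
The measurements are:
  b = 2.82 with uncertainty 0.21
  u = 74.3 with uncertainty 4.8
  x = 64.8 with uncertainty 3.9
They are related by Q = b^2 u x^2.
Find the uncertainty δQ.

Products/powers → add relative errors in quadrature, weighted by exponent:
  (2·δb/b)² = (2×0.0745)² = 0.0222;  (1·δu/u)² = (1×0.0646)² = 0.00417;  (2·δx/x)² = (2×0.0602)² = 0.0145
δQ/Q = √(0.0408) = 0.202
Q = 2.48e+06, so δQ = 0.202 × 2.48e+06 = 5.01e+05.

5.01e+05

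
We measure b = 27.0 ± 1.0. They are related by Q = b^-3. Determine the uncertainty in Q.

5.65e-06

Q ∝ b^-3, so δQ/Q = |-3| · δb/b = 3 × 0.0370 = 0.111.
Q = 5.08e-05, so δQ = 0.111 × 5.08e-05 = 5.65e-06.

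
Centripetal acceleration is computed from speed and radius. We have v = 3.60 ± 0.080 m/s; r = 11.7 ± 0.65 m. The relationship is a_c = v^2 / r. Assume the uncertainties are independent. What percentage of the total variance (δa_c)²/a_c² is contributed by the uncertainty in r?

61.0%

(δa_c/a_c)² = (2·δv/v)² + (-1·δr/r)²
  v term: (2×0.0222)² = 0.00198
  r term: (-1×0.0556)² = 0.00309
Total = 0.00506. Share from r = 0.00309/0.00506 = 0.610.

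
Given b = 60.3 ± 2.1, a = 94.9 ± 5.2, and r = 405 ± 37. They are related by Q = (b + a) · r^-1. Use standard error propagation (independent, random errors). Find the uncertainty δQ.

0.0376

Let u = b + a = 155. δu = √(δb² + δa²) = √(4.41 + 27.0) = 5.61, so δu/u = 0.0361.
Q is then a monomial in u, r:
δQ/Q = √((δu/u)² + (-1·δr/r)²) = √(0.00131 + 0.00835) = 0.0982
Q = 0.383, so δQ = 0.0982 × 0.383 = 0.0376.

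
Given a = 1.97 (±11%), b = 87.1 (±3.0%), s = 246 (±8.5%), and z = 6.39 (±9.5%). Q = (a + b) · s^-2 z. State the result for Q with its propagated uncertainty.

0.00941 ± 0.00185

Let u = a + b = 89.1. δu = √(δa² + δb²) = √(0.0470 + 6.83) = 2.62, so δu/u = 0.0294.
Q is then a monomial in u, s, z:
δQ/Q = √((δu/u)² + (-2·δs/s)² + (1·δz/z)²) = √(0.000867 + 0.0289 + 0.00903) = 0.197
Q = 0.00941, so δQ = 0.197 × 0.00941 = 0.00185.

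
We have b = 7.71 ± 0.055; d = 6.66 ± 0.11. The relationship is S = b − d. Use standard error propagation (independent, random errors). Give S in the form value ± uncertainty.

Each term contributes (cᵢ δxᵢ)² to (δS)²:
  (δb)² = 0.00302;  (δd)² = 0.0121
δS = √(0.0151) = 0.123
S = 1.05.

1.05 ± 0.123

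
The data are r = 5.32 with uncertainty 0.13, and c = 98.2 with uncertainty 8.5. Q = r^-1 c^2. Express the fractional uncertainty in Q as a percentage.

17.5%

Q is a product of powers, so relative uncertainties combine in quadrature:
  (-1·δr/r)² = (-1×0.0244)² = 0.000597;  (2·δc/c)² = (2×0.0866)² = 0.0300
δQ/Q = √(0.0306) = 0.175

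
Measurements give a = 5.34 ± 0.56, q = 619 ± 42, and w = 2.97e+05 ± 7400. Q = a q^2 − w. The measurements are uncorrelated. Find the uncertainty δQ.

3.51e+05

Let p = a·q^2 = 2.05e+06. δp/p = √((1·δa/a)² + (2·δq/q)²) = √(0.0110 + 0.0184) = 0.172, so δp = 3.51e+05.
Q = p − w: δQ = √(δp² + δw²) = √(1.23e+11 + 5.48e+07) = 3.51e+05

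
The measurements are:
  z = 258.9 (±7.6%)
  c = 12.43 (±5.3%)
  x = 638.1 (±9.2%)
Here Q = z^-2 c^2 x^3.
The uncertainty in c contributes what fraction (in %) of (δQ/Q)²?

(δQ/Q)² = (-2·δz/z)² + (2·δc/c)² + (3·δx/x)²
  z term: (-2×0.0760)² = 0.0231
  c term: (2×0.0530)² = 0.0112
  x term: (3×0.0920)² = 0.0762
Total = 0.111. Share from c = 0.0112/0.111 = 0.102.

10.2%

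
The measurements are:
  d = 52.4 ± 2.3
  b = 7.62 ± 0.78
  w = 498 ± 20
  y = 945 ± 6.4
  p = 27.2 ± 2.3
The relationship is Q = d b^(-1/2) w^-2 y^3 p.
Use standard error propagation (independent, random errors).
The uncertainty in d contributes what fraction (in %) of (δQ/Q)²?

10.4%

(δQ/Q)² = (1·δd/d)² + (−½·δb/b)² + (-2·δw/w)² + (3·δy/y)² + (1·δp/p)²
  d term: (1×0.0439)² = 0.00193
  b term: (-0.5×0.102)² = 0.00262
  w term: (-2×0.0402)² = 0.00645
  y term: (3×0.00677)² = 0.000413
  p term: (1×0.0846)² = 0.00715
Total = 0.0186. Share from d = 0.00193/0.0186 = 0.104.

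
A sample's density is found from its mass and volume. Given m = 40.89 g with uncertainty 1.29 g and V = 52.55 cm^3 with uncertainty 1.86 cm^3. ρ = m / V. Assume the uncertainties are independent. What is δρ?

Since ρ is a product/quotient, work with relative uncertainties:
  (1·δm/m)² = (1×0.0315)² = 0.000995;  (-1·δV/V)² = (-1×0.0354)² = 0.00125
δρ/ρ = √(0.00225) = 0.0474
ρ = 0.7781 g/cm^3, so δρ = 0.0474 × 0.7781 = 0.0369 g/cm^3.

0.0369 g/cm^3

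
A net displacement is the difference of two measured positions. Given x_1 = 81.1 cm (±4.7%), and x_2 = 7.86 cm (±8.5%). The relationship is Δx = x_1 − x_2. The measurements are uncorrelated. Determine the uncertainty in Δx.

For a sum/difference, combine absolute errors in quadrature:
  (δx_1)² = 14.5;  (δx_2)² = 0.446
δΔx = √(15.0) = 3.87 cm

3.87 cm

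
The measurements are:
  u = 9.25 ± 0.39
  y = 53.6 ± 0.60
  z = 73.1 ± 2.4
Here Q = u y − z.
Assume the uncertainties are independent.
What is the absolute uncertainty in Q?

Let p = u·y = 496. δp/p = √((1·δu/u)² + (1·δy/y)²) = √(0.00178 + 0.000125) = 0.0436, so δp = 21.6.
Q = p − z: δQ = √(δp² + δz²) = √(468 + 5.76) = 21.8

21.8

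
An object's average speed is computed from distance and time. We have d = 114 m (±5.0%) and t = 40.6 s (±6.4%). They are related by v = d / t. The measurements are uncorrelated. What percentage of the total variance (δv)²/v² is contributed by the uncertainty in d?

37.9%

(δv/v)² = (1·δd/d)² + (-1·δt/t)²
  d term: (1×0.0500)² = 0.00250
  t term: (-1×0.0640)² = 0.00410
Total = 0.00660. Share from d = 0.00250/0.00660 = 0.379.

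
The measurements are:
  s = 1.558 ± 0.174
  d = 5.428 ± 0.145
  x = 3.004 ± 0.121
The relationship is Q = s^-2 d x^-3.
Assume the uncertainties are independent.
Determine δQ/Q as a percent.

Products/powers → add relative errors in quadrature, weighted by exponent:
  (-2·δs/s)² = (-2×0.112)² = 0.0499;  (1·δd/d)² = (1×0.0267)² = 0.000714;  (-3·δx/x)² = (-3×0.0403)² = 0.0146
δQ/Q = √(0.0652) = 0.255

25.5%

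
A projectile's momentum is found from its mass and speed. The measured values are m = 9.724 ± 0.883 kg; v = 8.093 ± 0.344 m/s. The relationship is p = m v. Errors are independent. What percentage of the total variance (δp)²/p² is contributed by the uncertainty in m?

82.0%

(δp/p)² = (1·δm/m)² + (1·δv/v)²
  m term: (1×0.0908)² = 0.00825
  v term: (1×0.0425)² = 0.00181
Total = 0.0101. Share from m = 0.00825/0.0101 = 0.820.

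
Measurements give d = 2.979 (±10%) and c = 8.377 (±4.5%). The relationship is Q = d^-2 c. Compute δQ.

Since Q is a product/quotient, work with relative uncertainties:
  (-2·δd/d)² = (-2×0.100)² = 0.0400;  (1·δc/c)² = (1×0.0450)² = 0.00202
δQ/Q = √(0.0420) = 0.205
Q = 0.9439, so δQ = 0.205 × 0.9439 = 0.194.

0.194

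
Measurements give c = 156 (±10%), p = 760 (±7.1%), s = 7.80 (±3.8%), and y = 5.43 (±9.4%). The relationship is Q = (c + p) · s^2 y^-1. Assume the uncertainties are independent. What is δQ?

Let u = c + p = 916. δu = √(δc² + δp²) = √(243 + 2910) = 56.2, so δu/u = 0.0613.
Q is then a monomial in u, s, y:
δQ/Q = √((δu/u)² + (2·δs/s)² + (-1·δy/y)²) = √(0.00376 + 0.00578 + 0.00884) = 0.136
Q = 10300, so δQ = 0.136 × 10300 = 1390.

1390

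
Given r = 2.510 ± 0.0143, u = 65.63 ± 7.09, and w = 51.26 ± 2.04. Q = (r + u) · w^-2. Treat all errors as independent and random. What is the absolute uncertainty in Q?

0.00340

Let h = r + u = 68.14. δh = √(δr² + δu²) = √(0.000204 + 50.3) = 7.09, so δh/h = 0.104.
Q is then a monomial in h, w:
δQ/Q = √((δh/h)² + (-2·δw/w)²) = √(0.0108 + 0.00634) = 0.131
Q = 0.02593, so δQ = 0.131 × 0.02593 = 0.00340.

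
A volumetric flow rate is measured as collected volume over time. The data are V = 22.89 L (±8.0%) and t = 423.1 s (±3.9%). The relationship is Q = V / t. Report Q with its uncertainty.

0.05410 ± 0.00481 L/s

Since Q is a product/quotient, work with relative uncertainties:
  (1·δV/V)² = (1×0.0800)² = 0.00640;  (-1·δt/t)² = (-1×0.0390)² = 0.00152
δQ/Q = √(0.00792) = 0.0890
Q = 0.05410 L/s, so δQ = 0.0890 × 0.05410 = 0.00481 L/s.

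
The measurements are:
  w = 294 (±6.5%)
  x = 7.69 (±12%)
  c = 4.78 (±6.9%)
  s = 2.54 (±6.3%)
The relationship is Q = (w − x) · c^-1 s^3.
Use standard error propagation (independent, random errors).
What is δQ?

Let u = w − x = 286. δu = √(δw² + δx²) = √(365 + 0.852) = 19.1, so δu/u = 0.0668.
Q is then a monomial in u, c, s:
δQ/Q = √((δu/u)² + (-1·δc/c)² + (3·δs/s)²) = √(0.00447 + 0.00476 + 0.0357) = 0.212
Q = 982, so δQ = 0.212 × 982 = 208.

208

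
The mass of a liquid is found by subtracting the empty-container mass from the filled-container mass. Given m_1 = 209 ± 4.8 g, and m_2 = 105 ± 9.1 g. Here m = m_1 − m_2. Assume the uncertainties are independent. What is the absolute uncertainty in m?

Absolute uncertainties add in quadrature for a linear combination:
  (δm_1)² = 23.0;  (δm_2)² = 82.8
δm = √(106) = 10.3 g

10.3 g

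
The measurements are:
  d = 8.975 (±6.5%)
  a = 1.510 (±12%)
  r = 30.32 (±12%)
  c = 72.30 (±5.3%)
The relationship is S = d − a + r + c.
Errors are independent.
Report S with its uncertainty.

S is a linear combination, so absolute uncertainties add in quadrature:
  (δd)² = 0.340;  (δa)² = 0.0328;  (δr)² = 13.2;  (δc)² = 14.7
δS = √(28.3) = 5.32
S = 110.1.

110.1 ± 5.32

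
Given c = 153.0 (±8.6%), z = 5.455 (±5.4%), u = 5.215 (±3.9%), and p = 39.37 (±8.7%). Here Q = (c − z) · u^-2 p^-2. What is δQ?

Let w = c − z = 147.5. δw = √(δc² + δz²) = √(173 + 0.0868) = 13.2, so δw/w = 0.0892.
Q is then a monomial in w, u, p:
δQ/Q = √((δw/w)² + (-2·δu/u)² + (-2·δp/p)²) = √(0.00796 + 0.00608 + 0.0303) = 0.211
Q = 0.003500, so δQ = 0.211 × 0.003500 = 0.000737.

0.000737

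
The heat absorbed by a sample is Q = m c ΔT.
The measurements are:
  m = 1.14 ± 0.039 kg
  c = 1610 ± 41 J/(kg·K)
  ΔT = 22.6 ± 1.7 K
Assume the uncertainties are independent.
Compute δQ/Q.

Q is a product of powers, so relative uncertainties combine in quadrature:
  (1·δm/m)² = (1×0.0342)² = 0.00117;  (1·δc/c)² = (1×0.0255)² = 0.000649;  (1·δΔT/ΔT)² = (1×0.0752)² = 0.00566
δQ/Q = √(0.00748) = 0.0865

0.0865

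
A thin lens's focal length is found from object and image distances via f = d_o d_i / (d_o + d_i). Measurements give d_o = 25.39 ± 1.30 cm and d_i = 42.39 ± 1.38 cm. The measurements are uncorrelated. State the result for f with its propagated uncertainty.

15.88 ± 0.544 cm

∂f/∂d_o = (d_i/(d_o+d_i))² = 0.391;  ∂f/∂d_i = (d_o/(d_o+d_i))² = 0.140
δf = √((∂f/∂d_o · δd_o)² + (∂f/∂d_i · δd_i)²) = √(0.259 + 0.0375) = 0.544 cm
f = 15.88 cm.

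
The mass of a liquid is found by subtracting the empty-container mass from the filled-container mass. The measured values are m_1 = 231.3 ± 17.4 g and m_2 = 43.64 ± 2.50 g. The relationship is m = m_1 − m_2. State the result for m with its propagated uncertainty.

m is a linear combination, so absolute uncertainties add in quadrature:
  (δm_1)² = 303;  (δm_2)² = 6.25
δm = √(309) = 17.6 g
m = 187.7 g.

187.7 ± 17.6 g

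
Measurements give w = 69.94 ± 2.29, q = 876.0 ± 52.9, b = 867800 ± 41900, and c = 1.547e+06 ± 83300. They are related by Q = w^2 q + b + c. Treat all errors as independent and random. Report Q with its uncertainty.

Let p = w^2·q = 4.285e+06. δp/p = √((2·δw/w)² + (1·δq/q)²) = √(0.00429 + 0.00365) = 0.0891, so δp = 3.82e+05.
Q = p + b + c: δQ = √(δp² + δb² + δc²) = √(1.46e+11 + 1.76e+09 + 6.94e+09) = 3.93e+05
Q = 6.7e+06.

(6.700 ± 0.393) × 10^6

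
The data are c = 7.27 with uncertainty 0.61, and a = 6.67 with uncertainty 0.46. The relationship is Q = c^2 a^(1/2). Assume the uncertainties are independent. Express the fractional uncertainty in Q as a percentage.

Since Q is a product/quotient, work with relative uncertainties:
  (2·δc/c)² = (2×0.0839)² = 0.0282;  (½·δa/a)² = (0.5×0.0690)² = 0.00119
δQ/Q = √(0.0294) = 0.171

17.1%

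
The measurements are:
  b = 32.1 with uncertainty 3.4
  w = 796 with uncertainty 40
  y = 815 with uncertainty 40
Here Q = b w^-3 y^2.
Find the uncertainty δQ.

0.00883

Each factor contributes (exponent × relative error)² to (δQ/Q)²:
  (1·δb/b)² = (1×0.106)² = 0.0112;  (-3·δw/w)² = (-3×0.0503)² = 0.0227;  (2·δy/y)² = (2×0.0491)² = 0.00964
δQ/Q = √(0.0436) = 0.209
Q = 0.0423, so δQ = 0.209 × 0.0423 = 0.00883.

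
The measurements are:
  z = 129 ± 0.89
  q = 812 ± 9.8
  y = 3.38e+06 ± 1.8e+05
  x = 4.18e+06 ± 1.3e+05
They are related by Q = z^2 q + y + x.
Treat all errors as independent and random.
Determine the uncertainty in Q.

Let p = z^2·q = 1.35e+07. δp/p = √((2·δz/z)² + (1·δq/q)²) = √(0.000190 + 0.000146) = 0.0183, so δp = 2.48e+05.
Q = p + y + x: δQ = √(δp² + δy² + δx²) = √(6.14e+10 + 3.24e+10 + 1.69e+10) = 3.33e+05

3.33e+05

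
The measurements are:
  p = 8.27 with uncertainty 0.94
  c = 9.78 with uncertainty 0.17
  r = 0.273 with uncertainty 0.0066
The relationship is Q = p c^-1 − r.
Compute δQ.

Let w = p·c^-1 = 0.846. δw/w = √((1·δp/p)² + (-1·δc/c)²) = √(0.0129 + 0.000302) = 0.115, so δw = 0.0972.
Q = w − r: δQ = √(δw² + δr²) = √(0.00945 + 4.36e-05) = 0.0975

0.0975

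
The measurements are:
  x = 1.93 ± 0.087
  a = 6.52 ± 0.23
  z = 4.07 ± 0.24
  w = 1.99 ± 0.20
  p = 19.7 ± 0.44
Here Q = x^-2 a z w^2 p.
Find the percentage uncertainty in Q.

23.2%

Each factor contributes (exponent × relative error)² to (δQ/Q)²:
  (-2·δx/x)² = (-2×0.0451)² = 0.00813;  (1·δa/a)² = (1×0.0353)² = 0.00124;  (1·δz/z)² = (1×0.0590)² = 0.00348;  (2·δw/w)² = (2×0.101)² = 0.0404;  (1·δp/p)² = (1×0.0223)² = 0.000499
δQ/Q = √(0.0538) = 0.232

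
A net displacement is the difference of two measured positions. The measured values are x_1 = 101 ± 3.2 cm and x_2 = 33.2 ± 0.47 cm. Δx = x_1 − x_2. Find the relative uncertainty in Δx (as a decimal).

Δx is a linear combination, so absolute uncertainties add in quadrature:
  (δx_1)² = 10.2;  (δx_2)² = 0.221
δΔx = √(10.5) = 3.23 cm
Δx = 67.8 cm, so δΔx/Δx = 3.23/67.8 = 0.0477.

0.0477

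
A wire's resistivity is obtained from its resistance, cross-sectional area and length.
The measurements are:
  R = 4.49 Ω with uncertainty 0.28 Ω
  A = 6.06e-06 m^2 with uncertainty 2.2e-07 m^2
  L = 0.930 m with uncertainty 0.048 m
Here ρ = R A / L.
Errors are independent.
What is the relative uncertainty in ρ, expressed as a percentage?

Relative error in a monomial: (δρ/ρ)² = Σ (nᵢ · δxᵢ/xᵢ)².
  (1·δR/R)² = (1×0.0624)² = 0.00389;  (1·δA/A)² = (1×0.0363)² = 0.00132;  (-1·δL/L)² = (-1×0.0516)² = 0.00266
δρ/ρ = √(0.00787) = 0.0887

8.87%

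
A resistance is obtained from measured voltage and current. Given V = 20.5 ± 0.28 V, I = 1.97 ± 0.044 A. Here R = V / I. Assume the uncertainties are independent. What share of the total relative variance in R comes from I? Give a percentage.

72.8%

(δR/R)² = (1·δV/V)² + (-1·δI/I)²
  V term: (1×0.0137)² = 0.000187
  I term: (-1×0.0223)² = 0.000499
Total = 0.000685. Share from I = 0.000499/0.000685 = 0.728.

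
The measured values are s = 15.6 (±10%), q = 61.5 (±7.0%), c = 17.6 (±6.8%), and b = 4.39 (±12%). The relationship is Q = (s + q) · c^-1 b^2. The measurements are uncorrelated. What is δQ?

21.6

Let u = s + q = 77.1. δu = √(δs² + δq²) = √(2.43 + 18.5) = 4.58, so δu/u = 0.0594.
Q is then a monomial in u, c, b:
δQ/Q = √((δu/u)² + (-1·δc/c)² + (2·δb/b)²) = √(0.00353 + 0.00462 + 0.0576) = 0.256
Q = 84.4, so δQ = 0.256 × 84.4 = 21.6.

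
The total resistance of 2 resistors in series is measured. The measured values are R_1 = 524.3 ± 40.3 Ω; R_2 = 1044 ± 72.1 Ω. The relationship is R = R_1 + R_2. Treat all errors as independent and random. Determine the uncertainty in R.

For a sum/difference, combine absolute errors in quadrature:
  (δR_1)² = 1620;  (δR_2)² = 5200
δR = √(6820) = 82.6 Ω

82.6 Ω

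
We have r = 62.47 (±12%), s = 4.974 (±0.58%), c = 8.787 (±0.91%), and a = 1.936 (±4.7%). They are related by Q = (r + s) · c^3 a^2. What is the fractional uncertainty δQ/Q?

0.148

Let u = r + s = 67.44. δu = √(δr² + δs²) = √(56.2 + 0.000832) = 7.50, so δu/u = 0.111.
Q is then a monomial in u, c, a:
δQ/Q = √((δu/u)² + (3·δc/c)² + (2·δa/a)²) = √(0.0124 + 0.000745 + 0.00884) = 0.148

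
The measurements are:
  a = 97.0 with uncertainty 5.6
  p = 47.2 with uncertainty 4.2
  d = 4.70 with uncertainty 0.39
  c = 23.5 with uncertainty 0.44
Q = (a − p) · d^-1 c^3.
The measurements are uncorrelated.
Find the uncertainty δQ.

23700

Let u = a − p = 49.8. δu = √(δa² + δp²) = √(31.4 + 17.6) = 7.00, so δu/u = 0.141.
Q is then a monomial in u, d, c:
δQ/Q = √((δu/u)² + (-1·δd/d)² + (3·δc/c)²) = √(0.0198 + 0.00689 + 0.00316) = 0.173
Q = 1.38e+05, so δQ = 0.173 × 1.38e+05 = 23700.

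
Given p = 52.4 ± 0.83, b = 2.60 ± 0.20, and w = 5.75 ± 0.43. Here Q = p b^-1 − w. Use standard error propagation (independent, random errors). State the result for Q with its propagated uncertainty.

Let h = p·b^-1 = 20.2. δh/h = √((1·δp/p)² + (-1·δb/b)²) = √(0.000251 + 0.00592) = 0.0785, so δh = 1.58.
Q = h − w: δQ = √(δh² + δw²) = √(2.51 + 0.185) = 1.64
Q = 14.4.

14.4 ± 1.64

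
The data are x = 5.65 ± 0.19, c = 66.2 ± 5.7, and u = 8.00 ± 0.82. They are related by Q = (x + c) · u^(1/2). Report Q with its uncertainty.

Let w = x + c = 71.9. δw = √(δx² + δc²) = √(0.0361 + 32.5) = 5.70, so δw/w = 0.0794.
Q is then a monomial in w, u:
δQ/Q = √((δw/w)² + (½·δu/u)²) = √(0.00630 + 0.00263) = 0.0945
Q = 203, so δQ = 0.0945 × 203 = 19.2.

203 ± 19.2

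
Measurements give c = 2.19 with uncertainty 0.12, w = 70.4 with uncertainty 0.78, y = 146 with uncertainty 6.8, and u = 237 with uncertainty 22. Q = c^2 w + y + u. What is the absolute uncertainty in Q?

43.7

Let p = c^2·w = 338. δp/p = √((2·δc/c)² + (1·δw/w)²) = √(0.0120 + 0.000123) = 0.110, so δp = 37.2.
Q = p + y + u: δQ = √(δp² + δy² + δu²) = √(1380 + 46.2 + 484) = 43.7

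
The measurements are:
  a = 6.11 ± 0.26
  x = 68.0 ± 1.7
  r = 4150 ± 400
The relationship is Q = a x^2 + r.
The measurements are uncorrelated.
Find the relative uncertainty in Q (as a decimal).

0.0586

Let p = a·x^2 = 28300. δp/p = √((1·δa/a)² + (2·δx/x)²) = √(0.00181 + 0.00250) = 0.0657, so δp = 1850.
Q = p + r: δQ = √(δp² + δr²) = √(3.44e+06 + 1.6e+05) = 1900
Q = 32400, so δQ/Q = 1900/32400 = 0.0586.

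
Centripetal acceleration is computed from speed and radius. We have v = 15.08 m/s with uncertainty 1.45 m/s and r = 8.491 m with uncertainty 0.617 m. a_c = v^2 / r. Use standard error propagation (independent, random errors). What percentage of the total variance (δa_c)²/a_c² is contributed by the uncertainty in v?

(δa_c/a_c)² = (2·δv/v)² + (-1·δr/r)²
  v term: (2×0.0962)² = 0.0370
  r term: (-1×0.0727)² = 0.00528
Total = 0.0423. Share from v = 0.0370/0.0423 = 0.875.

87.5%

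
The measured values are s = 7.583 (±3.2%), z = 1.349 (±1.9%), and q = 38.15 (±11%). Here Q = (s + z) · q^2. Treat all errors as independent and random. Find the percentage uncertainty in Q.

Let u = s + z = 8.932. δu = √(δs² + δz²) = √(0.0589 + 0.000657) = 0.244, so δu/u = 0.0273.
Q is then a monomial in u, q:
δQ/Q = √((δu/u)² + (2·δq/q)²) = √(0.000746 + 0.0484) = 0.222

22.2%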